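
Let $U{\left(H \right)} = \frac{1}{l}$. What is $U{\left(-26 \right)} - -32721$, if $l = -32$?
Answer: $\frac{1047071}{32} \approx 32721.0$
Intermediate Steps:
$U{\left(H \right)} = - \frac{1}{32}$ ($U{\left(H \right)} = \frac{1}{-32} = - \frac{1}{32}$)
$U{\left(-26 \right)} - -32721 = - \frac{1}{32} - -32721 = - \frac{1}{32} + 32721 = \frac{1047071}{32}$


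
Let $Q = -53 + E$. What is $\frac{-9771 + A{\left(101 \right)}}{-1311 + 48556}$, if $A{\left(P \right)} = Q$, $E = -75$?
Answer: $- \frac{9899}{47245} \approx -0.20952$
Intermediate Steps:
$Q = -128$ ($Q = -53 - 75 = -128$)
$A{\left(P \right)} = -128$
$\frac{-9771 + A{\left(101 \right)}}{-1311 + 48556} = \frac{-9771 - 128}{-1311 + 48556} = - \frac{9899}{47245}$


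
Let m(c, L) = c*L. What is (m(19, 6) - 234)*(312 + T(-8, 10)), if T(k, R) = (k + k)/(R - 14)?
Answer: -37920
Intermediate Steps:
m(c, L) = L*c
T(k, R) = 2*k/(-14 + R) (T(k, R) = (2*k)/(-14 + R) = 2*k/(-14 + R))
(m(19, 6) - 234)*(312 + T(-8, 10)) = (6*19 - 234)*(312 + 2*(-8)/(-14 + 10)) = (114 - 234)*(312 + 2*(-8)/(-4)) = -120*(312 + 2*(-8)*(-¼)) = -120*(312 + 4) = -120*316 = -37920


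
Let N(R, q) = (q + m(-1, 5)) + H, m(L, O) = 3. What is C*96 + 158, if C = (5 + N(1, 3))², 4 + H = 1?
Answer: 6302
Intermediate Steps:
H = -3 (H = -4 + 1 = -3)
N(R, q) = q (N(R, q) = (q + 3) - 3 = (3 + q) - 3 = q)
C = 64 (C = (5 + 3)² = 8² = 64)
C*96 + 158 = 64*96 + 158 = 6144 + 158 = 6302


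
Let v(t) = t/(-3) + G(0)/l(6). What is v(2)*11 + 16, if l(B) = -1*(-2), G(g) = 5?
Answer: 217/6 ≈ 36.167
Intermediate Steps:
l(B) = 2
v(t) = 5/2 - t/3 (v(t) = t/(-3) + 5/2 = t*(-1/3) + 5*(1/2) = -t/3 + 5/2 = 5/2 - t/3)
v(2)*11 + 16 = (5/2 - 1/3*2)*11 + 16 = (5/2 - 2/3)*11 + 16 = (11/6)*11 + 16 = 121/6 + 16 = 217/6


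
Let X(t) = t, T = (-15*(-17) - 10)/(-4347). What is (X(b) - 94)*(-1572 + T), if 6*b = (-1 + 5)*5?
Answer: 265539184/1863 ≈ 1.4253e+5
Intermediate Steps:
b = 10/3 (b = ((-1 + 5)*5)/6 = (4*5)/6 = (⅙)*20 = 10/3 ≈ 3.3333)
T = -35/621 (T = (255 - 10)*(-1/4347) = 245*(-1/4347) = -35/621 ≈ -0.056361)
(X(b) - 94)*(-1572 + T) = (10/3 - 94)*(-1572 - 35/621) = -272/3*(-976247/621) = 265539184/1863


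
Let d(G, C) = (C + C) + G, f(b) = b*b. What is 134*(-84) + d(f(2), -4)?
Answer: -11260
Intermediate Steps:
f(b) = b²
d(G, C) = G + 2*C (d(G, C) = 2*C + G = G + 2*C)
134*(-84) + d(f(2), -4) = 134*(-84) + (2² + 2*(-4)) = -11256 + (4 - 8) = -11256 - 4 = -11260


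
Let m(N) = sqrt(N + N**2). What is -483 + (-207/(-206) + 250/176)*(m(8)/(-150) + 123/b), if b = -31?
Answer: -138419181/280984 - 21983*sqrt(2)/226600 ≈ -492.76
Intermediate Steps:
-483 + (-207/(-206) + 250/176)*(m(8)/(-150) + 123/b) = -483 + (-207/(-206) + 250/176)*(sqrt(8*(1 + 8))/(-150) + 123/(-31)) = -483 + (-207*(-1/206) + 250*(1/176))*(sqrt(8*9)*(-1/150) + 123*(-1/31)) = -483 + (207/206 + 125/88)*(sqrt(72)*(-1/150) - 123/31) = -483 + 21983*((6*sqrt(2))*(-1/150) - 123/31)/9064 = -483 + 21983*(-sqrt(2)/25 - 123/31)/9064 = -483 + 21983*(-123/31 - sqrt(2)/25)/9064 = -483 + (-2703909/280984 - 21983*sqrt(2)/226600) = -138419181/280984 - 21983*sqrt(2)/226600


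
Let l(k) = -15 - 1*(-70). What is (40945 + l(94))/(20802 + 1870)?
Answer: 5125/2834 ≈ 1.8084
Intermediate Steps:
l(k) = 55 (l(k) = -15 + 70 = 55)
(40945 + l(94))/(20802 + 1870) = (40945 + 55)/(20802 + 1870) = 41000/22672 = 41000*(1/22672) = 5125/2834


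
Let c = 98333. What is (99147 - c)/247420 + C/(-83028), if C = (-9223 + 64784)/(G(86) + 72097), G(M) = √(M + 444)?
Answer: 468332988970361/142755261773641980 + 5051*√530/39234329482692 ≈ 0.0032807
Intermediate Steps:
G(M) = √(444 + M)
C = 55561/(72097 + √530) (C = (-9223 + 64784)/(√(444 + 86) + 72097) = 55561/(√530 + 72097) = 55561/(72097 + √530) ≈ 0.77040)
(99147 - c)/247420 + C/(-83028) = (99147 - 1*98333)/247420 + (4005781417/5197976879 - 55561*√530/5197976879)/(-83028) = (99147 - 98333)*(1/247420) + (4005781417/5197976879 - 55561*√530/5197976879)*(-1/83028) = 814*(1/247420) + (-21421291/2307901734276 + 5051*√530/39234329482692) = 407/123710 + (-21421291/2307901734276 + 5051*√530/39234329482692) = 468332988970361/142755261773641980 + 5051*√530/39234329482692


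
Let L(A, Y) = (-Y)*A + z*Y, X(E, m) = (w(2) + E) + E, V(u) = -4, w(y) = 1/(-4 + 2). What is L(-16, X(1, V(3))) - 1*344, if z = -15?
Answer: -685/2 ≈ -342.50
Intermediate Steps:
w(y) = -1/2 (w(y) = 1/(-2) = -1/2)
X(E, m) = -1/2 + 2*E (X(E, m) = (-1/2 + E) + E = -1/2 + 2*E)
L(A, Y) = -15*Y - A*Y (L(A, Y) = (-Y)*A - 15*Y = -A*Y - 15*Y = -15*Y - A*Y)
L(-16, X(1, V(3))) - 1*344 = -(-1/2 + 2*1)*(15 - 16) - 1*344 = -1*(-1/2 + 2)*(-1) - 344 = -1*3/2*(-1) - 344 = 3/2 - 344 = -685/2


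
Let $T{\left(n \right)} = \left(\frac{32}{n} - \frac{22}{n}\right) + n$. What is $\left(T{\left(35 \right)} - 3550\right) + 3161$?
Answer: $- \frac{2476}{7} \approx -353.71$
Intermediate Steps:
$T{\left(n \right)} = n + \frac{10}{n}$ ($T{\left(n \right)} = \frac{10}{n} + n = n + \frac{10}{n}$)
$\left(T{\left(35 \right)} - 3550\right) + 3161 = \left(\left(35 + \frac{10}{35}\right) - 3550\right) + 3161 = \left(\left(35 + 10 \cdot \frac{1}{35}\right) - 3550\right) + 3161 = \left(\left(35 + \frac{2}{7}\right) - 3550\right) + 3161 = \left(\frac{247}{7} - 3550\right) + 3161 = - \frac{24603}{7} + 3161 = - \frac{2476}{7}$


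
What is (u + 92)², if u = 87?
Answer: 32041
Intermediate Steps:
(u + 92)² = (87 + 92)² = 179² = 32041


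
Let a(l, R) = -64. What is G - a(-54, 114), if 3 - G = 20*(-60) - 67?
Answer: 1334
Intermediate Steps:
G = 1270 (G = 3 - (20*(-60) - 67) = 3 - (-1200 - 67) = 3 - 1*(-1267) = 3 + 1267 = 1270)
G - a(-54, 114) = 1270 - 1*(-64) = 1270 + 64 = 1334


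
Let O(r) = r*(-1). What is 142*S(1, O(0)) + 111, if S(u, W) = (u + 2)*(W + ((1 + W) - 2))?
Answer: -315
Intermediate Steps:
O(r) = -r
S(u, W) = (-1 + 2*W)*(2 + u) (S(u, W) = (2 + u)*(W + (-1 + W)) = (2 + u)*(-1 + 2*W) = (-1 + 2*W)*(2 + u))
142*S(1, O(0)) + 111 = 142*(-2 - 1*1 + 4*(-1*0) + 2*(-1*0)*1) + 111 = 142*(-2 - 1 + 4*0 + 2*0*1) + 111 = 142*(-2 - 1 + 0 + 0) + 111 = 142*(-3) + 111 = -426 + 111 = -315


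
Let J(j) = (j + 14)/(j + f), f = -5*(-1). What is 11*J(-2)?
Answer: 44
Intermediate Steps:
f = 5
J(j) = (14 + j)/(5 + j) (J(j) = (j + 14)/(j + 5) = (14 + j)/(5 + j))
11*J(-2) = 11*((14 - 2)/(5 - 2)) = 11*(12/3) = 11*((⅓)*12) = 11*4 = 44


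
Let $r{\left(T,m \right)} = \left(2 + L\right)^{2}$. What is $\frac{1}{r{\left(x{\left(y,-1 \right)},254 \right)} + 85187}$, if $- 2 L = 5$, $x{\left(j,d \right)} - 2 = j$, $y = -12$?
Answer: $\frac{4}{340749} \approx 1.1739 \cdot 10^{-5}$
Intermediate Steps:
$x{\left(j,d \right)} = 2 + j$
$L = - \frac{5}{2}$ ($L = \left(- \frac{1}{2}\right) 5 = - \frac{5}{2} \approx -2.5$)
$r{\left(T,m \right)} = \frac{1}{4}$ ($r{\left(T,m \right)} = \left(2 - \frac{5}{2}\right)^{2} = \left(- \frac{1}{2}\right)^{2} = \frac{1}{4}$)
$\frac{1}{r{\left(x{\left(y,-1 \right)},254 \right)} + 85187} = \frac{1}{\frac{1}{4} + 85187} = \frac{1}{\frac{340749}{4}} = \frac{4}{340749}$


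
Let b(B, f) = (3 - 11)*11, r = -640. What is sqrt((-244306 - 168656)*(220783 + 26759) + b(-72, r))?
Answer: 2*I*sqrt(25556359873) ≈ 3.1973e+5*I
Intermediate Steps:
b(B, f) = -88 (b(B, f) = -8*11 = -88)
sqrt((-244306 - 168656)*(220783 + 26759) + b(-72, r)) = sqrt((-244306 - 168656)*(220783 + 26759) - 88) = sqrt(-412962*247542 - 88) = sqrt(-102225439404 - 88) = sqrt(-102225439492) = 2*I*sqrt(25556359873)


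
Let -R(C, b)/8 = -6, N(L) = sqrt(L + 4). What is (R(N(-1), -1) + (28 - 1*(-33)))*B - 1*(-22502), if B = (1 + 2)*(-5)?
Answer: 20867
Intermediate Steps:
N(L) = sqrt(4 + L)
R(C, b) = 48 (R(C, b) = -8*(-6) = 48)
B = -15 (B = 3*(-5) = -15)
(R(N(-1), -1) + (28 - 1*(-33)))*B - 1*(-22502) = (48 + (28 - 1*(-33)))*(-15) - 1*(-22502) = (48 + (28 + 33))*(-15) + 22502 = (48 + 61)*(-15) + 22502 = 109*(-15) + 22502 = -1635 + 22502 = 20867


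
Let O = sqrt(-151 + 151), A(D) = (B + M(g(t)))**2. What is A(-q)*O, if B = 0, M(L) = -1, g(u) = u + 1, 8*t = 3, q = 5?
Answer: 0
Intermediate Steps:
t = 3/8 (t = (1/8)*3 = 3/8 ≈ 0.37500)
g(u) = 1 + u
A(D) = 1 (A(D) = (0 - 1)**2 = (-1)**2 = 1)
O = 0 (O = sqrt(0) = 0)
A(-q)*O = 1*0 = 0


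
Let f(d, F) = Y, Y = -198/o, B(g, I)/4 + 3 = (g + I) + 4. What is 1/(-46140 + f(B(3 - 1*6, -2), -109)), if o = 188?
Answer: -94/4337259 ≈ -2.1673e-5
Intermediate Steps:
B(g, I) = 4 + 4*I + 4*g (B(g, I) = -12 + 4*((g + I) + 4) = -12 + 4*((I + g) + 4) = -12 + 4*(4 + I + g) = -12 + (16 + 4*I + 4*g) = 4 + 4*I + 4*g)
Y = -99/94 (Y = -198/188 = -198*1/188 = -99/94 ≈ -1.0532)
f(d, F) = -99/94
1/(-46140 + f(B(3 - 1*6, -2), -109)) = 1/(-46140 - 99/94) = 1/(-4337259/94) = -94/4337259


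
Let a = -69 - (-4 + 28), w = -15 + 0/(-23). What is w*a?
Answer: 1395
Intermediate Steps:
w = -15 (w = -15 + 0*(-1/23) = -15 + 0 = -15)
a = -93 (a = -69 - 1*24 = -69 - 24 = -93)
w*a = -15*(-93) = 1395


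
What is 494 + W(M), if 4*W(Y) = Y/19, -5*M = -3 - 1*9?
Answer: 46933/95 ≈ 494.03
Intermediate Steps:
M = 12/5 (M = -(-3 - 1*9)/5 = -(-3 - 9)/5 = -⅕*(-12) = 12/5 ≈ 2.4000)
W(Y) = Y/76 (W(Y) = (Y/19)/4 = Y/76)
494 + W(M) = 494 + (1/76)*(12/5) = 494 + 3/95 = 46933/95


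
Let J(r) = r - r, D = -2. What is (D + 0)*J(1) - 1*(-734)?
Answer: 734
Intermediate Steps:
J(r) = 0
(D + 0)*J(1) - 1*(-734) = (-2 + 0)*0 - 1*(-734) = -2*0 + 734 = 0 + 734 = 734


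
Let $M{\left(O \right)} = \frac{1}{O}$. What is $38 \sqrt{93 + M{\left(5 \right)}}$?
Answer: $\frac{38 \sqrt{2330}}{5} \approx 366.85$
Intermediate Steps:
$38 \sqrt{93 + M{\left(5 \right)}} = 38 \sqrt{93 + \frac{1}{5}} = 38 \sqrt{\frac{466}{5}} = 38 \frac{\sqrt{2330}}{5} = \frac{38 \sqrt{2330}}{5}$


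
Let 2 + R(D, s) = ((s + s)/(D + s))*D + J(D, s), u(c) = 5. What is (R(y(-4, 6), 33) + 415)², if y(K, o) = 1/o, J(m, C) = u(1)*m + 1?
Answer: 245725429849/1425636 ≈ 1.7236e+5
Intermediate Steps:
J(m, C) = 1 + 5*m (J(m, C) = 5*m + 1 = 1 + 5*m)
R(D, s) = -1 + 5*D + 2*D*s/(D + s) (R(D, s) = -2 + (((s + s)/(D + s))*D + (1 + 5*D)) = -2 + (((2*s)/(D + s))*D + (1 + 5*D)) = -2 + ((2*s/(D + s))*D + (1 + 5*D)) = -2 + (2*D*s/(D + s) + (1 + 5*D)) = -2 + (1 + 5*D + 2*D*s/(D + s)) = -1 + 5*D + 2*D*s/(D + s))
(R(y(-4, 6), 33) + 415)² = ((-1/6 - 1*33 + 5*(1/6)² + 7*33/6)/(1/6 + 33) + 415)² = ((-1*⅙ - 33 + 5*(⅙)² + 7*(⅙)*33)/(⅙ + 33) + 415)² = ((-⅙ - 33 + 5*(1/36) + 77/2)/(199/6) + 415)² = (6*(-⅙ - 33 + 5/36 + 77/2)/199 + 415)² = ((6/199)*(197/36) + 415)² = (197/1194 + 415)² = (495707/1194)² = 245725429849/1425636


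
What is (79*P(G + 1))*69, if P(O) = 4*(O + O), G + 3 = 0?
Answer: -87216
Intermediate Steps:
G = -3 (G = -3 + 0 = -3)
P(O) = 8*O (P(O) = 4*(2*O) = 8*O)
(79*P(G + 1))*69 = (79*(8*(-3 + 1)))*69 = (79*(8*(-2)))*69 = (79*(-16))*69 = -1264*69 = -87216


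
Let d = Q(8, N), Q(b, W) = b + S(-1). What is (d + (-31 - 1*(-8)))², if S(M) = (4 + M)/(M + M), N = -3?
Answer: 1089/4 ≈ 272.25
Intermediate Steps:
S(M) = (4 + M)/(2*M) (S(M) = (4 + M)/((2*M)) = (4 + M)*(1/(2*M)) = (4 + M)/(2*M))
Q(b, W) = -3/2 + b (Q(b, W) = b + (½)*(4 - 1)/(-1) = b + (½)*(-1)*3 = b - 3/2 = -3/2 + b)
d = 13/2 (d = -3/2 + 8 = 13/2 ≈ 6.5000)
(d + (-31 - 1*(-8)))² = (13/2 + (-31 - 1*(-8)))² = (13/2 + (-31 + 8))² = (13/2 - 23)² = (-33/2)² = 1089/4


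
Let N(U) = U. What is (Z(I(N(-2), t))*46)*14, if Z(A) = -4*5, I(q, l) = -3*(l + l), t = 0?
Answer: -12880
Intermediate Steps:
I(q, l) = -6*l
Z(A) = -20
(Z(I(N(-2), t))*46)*14 = -20*46*14 = -920*14 = -12880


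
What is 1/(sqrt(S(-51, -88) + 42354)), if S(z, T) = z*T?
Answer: sqrt(46842)/46842 ≈ 0.0046204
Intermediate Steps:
S(z, T) = T*z
1/(sqrt(S(-51, -88) + 42354)) = 1/(sqrt(-88*(-51) + 42354)) = 1/(sqrt(4488 + 42354)) = 1/(sqrt(46842)) = sqrt(46842)/46842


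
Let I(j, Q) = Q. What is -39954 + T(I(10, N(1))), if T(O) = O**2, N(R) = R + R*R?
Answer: -39950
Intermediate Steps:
N(R) = R + R**2
-39954 + T(I(10, N(1))) = -39954 + (1*(1 + 1))**2 = -39954 + (1*2)**2 = -39954 + 2**2 = -39954 + 4 = -39950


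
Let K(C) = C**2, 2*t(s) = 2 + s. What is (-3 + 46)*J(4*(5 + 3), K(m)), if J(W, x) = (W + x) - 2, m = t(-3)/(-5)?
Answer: 129043/100 ≈ 1290.4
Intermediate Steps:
t(s) = 1 + s/2 (t(s) = (2 + s)/2 = 1 + s/2)
m = 1/10 (m = (1 + (1/2)*(-3))/(-5) = (1 - 3/2)*(-1/5) = -1/2*(-1/5) = 1/10 ≈ 0.10000)
J(W, x) = -2 + W + x
(-3 + 46)*J(4*(5 + 3), K(m)) = (-3 + 46)*(-2 + 4*(5 + 3) + (1/10)**2) = 43*(-2 + 4*8 + 1/100) = 43*(-2 + 32 + 1/100) = 43*(3001/100) = 129043/100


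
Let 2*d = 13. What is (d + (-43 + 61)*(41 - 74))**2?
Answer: 1380625/4 ≈ 3.4516e+5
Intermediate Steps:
d = 13/2 (d = (1/2)*13 = 13/2 ≈ 6.5000)
(d + (-43 + 61)*(41 - 74))**2 = (13/2 + (-43 + 61)*(41 - 74))**2 = (13/2 + 18*(-33))**2 = (13/2 - 594)**2 = (-1175/2)**2 = 1380625/4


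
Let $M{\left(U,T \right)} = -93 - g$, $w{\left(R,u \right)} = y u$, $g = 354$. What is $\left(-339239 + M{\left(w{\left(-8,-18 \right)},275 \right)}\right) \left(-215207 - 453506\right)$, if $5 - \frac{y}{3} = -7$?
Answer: $227152444118$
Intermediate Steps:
$y = 36$ ($y = 15 - -21 = 15 + 21 = 36$)
$w{\left(R,u \right)} = 36 u$
$M{\left(U,T \right)} = -447$ ($M{\left(U,T \right)} = -93 - 354 = -447$)
$\left(-339239 + M{\left(w{\left(-8,-18 \right)},275 \right)}\right) \left(-215207 - 453506\right) = \left(-339239 - 447\right) \left(-215207 - 453506\right) = \left(-339686\right) \left(-668713\right) = 227152444118$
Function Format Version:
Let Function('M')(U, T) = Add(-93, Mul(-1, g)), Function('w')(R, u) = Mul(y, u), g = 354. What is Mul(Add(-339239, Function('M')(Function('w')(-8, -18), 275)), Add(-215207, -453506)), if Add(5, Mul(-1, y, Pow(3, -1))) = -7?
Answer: 227152444118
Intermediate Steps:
y = 36 (y = Add(15, Mul(-3, -7)) = Add(15, 21) = 36)
Function('w')(R, u) = Mul(36, u)
Function('M')(U, T) = -447 (Function('M')(U, T) = Add(-93, Mul(-1, 354)) = Add(-93, -354) = -447)
Mul(Add(-339239, Function('M')(Function('w')(-8, -18), 275)), Add(-215207, -453506)) = Mul(Add(-339239, -447), Add(-215207, -453506)) = Mul(-339686, -668713) = 227152444118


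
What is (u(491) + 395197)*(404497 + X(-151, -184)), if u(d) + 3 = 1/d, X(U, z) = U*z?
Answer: 83879915471655/491 ≈ 1.7083e+11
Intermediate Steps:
u(d) = -3 + 1/d
(u(491) + 395197)*(404497 + X(-151, -184)) = ((-3 + 1/491) + 395197)*(404497 - 151*(-184)) = ((-3 + 1/491) + 395197)*(404497 + 27784) = (-1472/491 + 395197)*432281 = (194040255/491)*432281 = 83879915471655/491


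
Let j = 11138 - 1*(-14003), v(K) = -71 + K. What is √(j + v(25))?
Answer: √25095 ≈ 158.41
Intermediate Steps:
j = 25141 (j = 11138 + 14003 = 25141)
√(j + v(25)) = √(25141 + (-71 + 25)) = √(25141 - 46) = √25095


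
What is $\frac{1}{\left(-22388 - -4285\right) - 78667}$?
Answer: $- \frac{1}{96770} \approx -1.0334 \cdot 10^{-5}$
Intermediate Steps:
$\frac{1}{\left(-22388 - -4285\right) - 78667} = \frac{1}{\left(-22388 + 4285\right) - 78667} = \frac{1}{-18103 - 78667} = \frac{1}{-96770} = - \frac{1}{96770}$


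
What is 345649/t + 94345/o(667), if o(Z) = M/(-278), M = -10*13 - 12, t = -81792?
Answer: 15106930511/81792 ≈ 1.8470e+5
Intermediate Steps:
M = -142 (M = -130 - 12 = -142)
o(Z) = 71/139 (o(Z) = -142/(-278) = -142*(-1/278) = 71/139)
345649/t + 94345/o(667) = 345649/(-81792) + 94345/(71/139) = 345649*(-1/81792) + 94345*(139/71) = -345649/81792 + 13113955/71 = 15106930511/81792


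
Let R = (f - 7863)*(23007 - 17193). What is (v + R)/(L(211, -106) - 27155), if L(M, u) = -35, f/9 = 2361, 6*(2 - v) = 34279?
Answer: -466922957/163140 ≈ -2862.1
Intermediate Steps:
v = -34267/6 (v = 2 - ⅙*34279 = 2 - 34279/6 = -34267/6 ≈ -5711.2)
f = 21249 (f = 9*2361 = 21249)
R = 77826204 (R = (21249 - 7863)*(23007 - 17193) = 13386*5814 = 77826204)
(v + R)/(L(211, -106) - 27155) = (-34267/6 + 77826204)/(-35 - 27155) = (466922957/6)/(-27190) = (466922957/6)*(-1/27190) = -466922957/163140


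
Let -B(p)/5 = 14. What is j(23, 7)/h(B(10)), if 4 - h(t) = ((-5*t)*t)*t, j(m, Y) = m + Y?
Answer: -15/857498 ≈ -1.7493e-5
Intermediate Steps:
B(p) = -70 (B(p) = -5*14 = -70)
j(m, Y) = Y + m
h(t) = 4 + 5*t³ (h(t) = 4 - (-5*t)*t*t = 4 - (-5*t²)*t = 4 - (-5)*t³ = 4 + 5*t³)
j(23, 7)/h(B(10)) = (7 + 23)/(4 + 5*(-70)³) = 30/(4 + 5*(-343000)) = 30/(4 - 1715000) = 30/(-1714996) = 30*(-1/1714996) = -15/857498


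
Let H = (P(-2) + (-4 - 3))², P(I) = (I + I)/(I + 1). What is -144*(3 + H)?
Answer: -1728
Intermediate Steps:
P(I) = 2*I/(1 + I) (P(I) = (2*I)/(1 + I) = 2*I/(1 + I))
H = 9 (H = (2*(-2)/(1 - 2) + (-4 - 3))² = (2*(-2)/(-1) - 7)² = (2*(-2)*(-1) - 7)² = (4 - 7)² = (-3)² = 9)
-144*(3 + H) = -144*(3 + 9) = -144*12 = -36*48 = -1728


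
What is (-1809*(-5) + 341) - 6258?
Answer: 3128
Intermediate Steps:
(-1809*(-5) + 341) - 6258 = (9045 + 341) - 6258 = 9386 - 6258 = 3128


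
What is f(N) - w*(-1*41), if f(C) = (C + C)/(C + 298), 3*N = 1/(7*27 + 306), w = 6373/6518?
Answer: 115630265619/2884417058 ≈ 40.088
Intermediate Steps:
w = 6373/6518 (w = 6373*(1/6518) = 6373/6518 ≈ 0.97775)
N = 1/1485 (N = 1/(3*(7*27 + 306)) = 1/(3*(189 + 306)) = (⅓)/495 = (⅓)*(1/495) = 1/1485 ≈ 0.00067340)
f(C) = 2*C/(298 + C) (f(C) = (2*C)/(298 + C) = 2*C/(298 + C))
f(N) - w*(-1*41) = 2*(1/1485)/(298 + 1/1485) - 6373*(-1*41)/6518 = 2*(1/1485)/(442531/1485) - 6373*(-41)/6518 = 2*(1/1485)*(1485/442531) - 1*(-261293/6518) = 2/442531 + 261293/6518 = 115630265619/2884417058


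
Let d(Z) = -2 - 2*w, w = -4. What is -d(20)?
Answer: -6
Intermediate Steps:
d(Z) = 6 (d(Z) = -2 - 2*(-4) = -2 + 8 = 6)
-d(20) = -1*6 = -6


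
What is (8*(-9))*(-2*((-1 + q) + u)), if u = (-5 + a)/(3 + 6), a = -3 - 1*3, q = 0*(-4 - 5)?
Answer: -320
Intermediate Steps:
q = 0 (q = 0*(-9) = 0)
a = -6 (a = -3 - 3 = -6)
u = -11/9 (u = (-5 - 6)/(3 + 6) = -11/9 ≈ -1.2222)
(8*(-9))*(-2*((-1 + q) + u)) = (8*(-9))*(-2*((-1 + 0) - 11/9)) = -(-144)*(-1 - 11/9) = -(-144)*(-20)/9 = -72*40/9 = -320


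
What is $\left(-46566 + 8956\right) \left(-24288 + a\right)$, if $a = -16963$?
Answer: $1551450110$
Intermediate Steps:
$\left(-46566 + 8956\right) \left(-24288 + a\right) = \left(-46566 + 8956\right) \left(-24288 - 16963\right) = \left(-37610\right) \left(-41251\right) = 1551450110$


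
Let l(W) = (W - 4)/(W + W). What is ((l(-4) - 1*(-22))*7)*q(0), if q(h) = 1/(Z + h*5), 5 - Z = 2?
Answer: 161/3 ≈ 53.667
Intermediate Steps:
Z = 3 (Z = 5 - 1*2 = 5 - 2 = 3)
l(W) = (-4 + W)/(2*W) (l(W) = (-4 + W)/((2*W)) = (-4 + W)*(1/(2*W)) = (-4 + W)/(2*W))
q(h) = 1/(3 + 5*h) (q(h) = 1/(3 + h*5) = 1/(3 + 5*h))
((l(-4) - 1*(-22))*7)*q(0) = (((½)*(-4 - 4)/(-4) - 1*(-22))*7)/(3 + 5*0) = (((½)*(-¼)*(-8) + 22)*7)/(3 + 0) = ((1 + 22)*7)/3 = (23*7)*(⅓) = 161*(⅓) = 161/3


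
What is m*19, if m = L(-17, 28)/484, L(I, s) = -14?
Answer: -133/242 ≈ -0.54959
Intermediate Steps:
m = -7/242 (m = -14/484 = -14*1/484 = -7/242 ≈ -0.028926)
m*19 = -7/242*19 = -133/242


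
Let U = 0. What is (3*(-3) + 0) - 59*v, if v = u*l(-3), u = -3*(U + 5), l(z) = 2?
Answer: 1761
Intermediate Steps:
u = -15 (u = -3*(0 + 5) = -3*5 = -15)
v = -30 (v = -15*2 = -30)
(3*(-3) + 0) - 59*v = (3*(-3) + 0) - 59*(-30) = (-9 + 0) + 1770 = -9 + 1770 = 1761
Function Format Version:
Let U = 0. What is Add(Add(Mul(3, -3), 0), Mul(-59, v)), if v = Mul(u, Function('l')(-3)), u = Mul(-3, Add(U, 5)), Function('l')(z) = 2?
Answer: 1761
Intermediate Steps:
u = -15 (u = Mul(-3, Add(0, 5)) = Mul(-3, 5) = -15)
v = -30 (v = Mul(-15, 2) = -30)
Add(Add(Mul(3, -3), 0), Mul(-59, v)) = Add(Add(Mul(3, -3), 0), Mul(-59, -30)) = Add(Add(-9, 0), 1770) = Add(-9, 1770) = 1761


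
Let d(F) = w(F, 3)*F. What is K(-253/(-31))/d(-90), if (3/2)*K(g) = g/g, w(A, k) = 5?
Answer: -1/675 ≈ -0.0014815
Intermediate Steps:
d(F) = 5*F
K(g) = 2/3 (K(g) = 2*(g/g)/3 = (2/3)*1 = 2/3)
K(-253/(-31))/d(-90) = 2/(3*((5*(-90)))) = (2/3)/(-450) = (2/3)*(-1/450) = -1/675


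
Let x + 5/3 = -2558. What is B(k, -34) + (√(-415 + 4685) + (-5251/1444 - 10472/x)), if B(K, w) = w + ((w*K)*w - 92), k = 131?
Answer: 239686049405/1584068 + √4270 ≈ 1.5138e+5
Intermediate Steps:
x = -7679/3 (x = -5/3 - 2558 = -7679/3 ≈ -2559.7)
B(K, w) = -92 + w + K*w² (B(K, w) = w + ((K*w)*w - 92) = w + (K*w² - 92) = w + (-92 + K*w²) = -92 + w + K*w²)
B(k, -34) + (√(-415 + 4685) + (-5251/1444 - 10472/x)) = (-92 - 34 + 131*(-34)²) + (√(-415 + 4685) + (-5251/1444 - 10472/(-7679/3))) = (-92 - 34 + 131*1156) + (√4270 + (-5251*1/1444 - 10472*(-3/7679))) = (-92 - 34 + 151436) + (√4270 + (-5251/1444 + 4488/1097)) = 151310 + (√4270 + 720325/1584068) = 151310 + (720325/1584068 + √4270) = 239686049405/1584068 + √4270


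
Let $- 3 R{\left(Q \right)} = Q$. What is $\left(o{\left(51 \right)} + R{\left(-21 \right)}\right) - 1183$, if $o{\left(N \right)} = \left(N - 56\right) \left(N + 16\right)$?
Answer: $-1511$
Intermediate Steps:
$o{\left(N \right)} = \left(-56 + N\right) \left(16 + N\right)$
$R{\left(Q \right)} = - \frac{Q}{3}$
$\left(o{\left(51 \right)} + R{\left(-21 \right)}\right) - 1183 = \left(\left(-896 + 51^{2} - 2040\right) - -7\right) - 1183 = \left(\left(-896 + 2601 - 2040\right) + 7\right) - 1183 = \left(-335 + 7\right) - 1183 = -328 - 1183 = -1511$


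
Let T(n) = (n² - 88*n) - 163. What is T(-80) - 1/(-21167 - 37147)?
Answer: 774234979/58314 ≈ 13277.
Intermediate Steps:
T(n) = -163 + n² - 88*n
T(-80) - 1/(-21167 - 37147) = (-163 + (-80)² - 88*(-80)) - 1/(-21167 - 37147) = (-163 + 6400 + 7040) - 1/(-58314) = 13277 - 1*(-1/58314) = 13277 + 1/58314 = 774234979/58314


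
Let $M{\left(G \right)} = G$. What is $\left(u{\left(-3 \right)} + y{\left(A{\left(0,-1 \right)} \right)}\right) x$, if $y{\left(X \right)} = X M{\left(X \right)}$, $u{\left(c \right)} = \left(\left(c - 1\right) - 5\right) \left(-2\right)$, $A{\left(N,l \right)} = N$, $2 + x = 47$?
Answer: $810$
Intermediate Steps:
$x = 45$ ($x = -2 + 47 = 45$)
$u{\left(c \right)} = 12 - 2 c$ ($u{\left(c \right)} = \left(\left(-1 + c\right) - 5\right) \left(-2\right) = \left(-6 + c\right) \left(-2\right) = 12 - 2 c$)
$y{\left(X \right)} = X^{2}$ ($y{\left(X \right)} = X X = X^{2}$)
$\left(u{\left(-3 \right)} + y{\left(A{\left(0,-1 \right)} \right)}\right) x = \left(\left(12 - -6\right) + 0^{2}\right) 45 = \left(\left(12 + 6\right) + 0\right) 45 = \left(18 + 0\right) 45 = 18 \cdot 45 = 810$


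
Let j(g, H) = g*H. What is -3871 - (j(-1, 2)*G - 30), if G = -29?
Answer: -3899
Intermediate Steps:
j(g, H) = H*g
-3871 - (j(-1, 2)*G - 30) = -3871 - ((2*(-1))*(-29) - 30) = -3871 - (-2*(-29) - 30) = -3871 - (58 - 30) = -3871 - 1*28 = -3871 - 28 = -3899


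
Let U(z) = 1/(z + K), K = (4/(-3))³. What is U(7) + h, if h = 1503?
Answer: 187902/125 ≈ 1503.2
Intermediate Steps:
K = -64/27 (K = (4*(-⅓))³ = (-4/3)³ = -64/27 ≈ -2.3704)
U(z) = 1/(-64/27 + z) (U(z) = 1/(z - 64/27) = 1/(-64/27 + z))
U(7) + h = 27/(-64 + 27*7) + 1503 = 27/(-64 + 189) + 1503 = 27/125 + 1503 = 187902/125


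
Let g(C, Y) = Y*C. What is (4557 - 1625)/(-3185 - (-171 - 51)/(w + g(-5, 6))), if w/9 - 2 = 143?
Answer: -1246100/1353551 ≈ -0.92062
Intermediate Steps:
g(C, Y) = C*Y
w = 1305 (w = 18 + 9*143 = 18 + 1287 = 1305)
(4557 - 1625)/(-3185 - (-171 - 51)/(w + g(-5, 6))) = (4557 - 1625)/(-3185 - (-171 - 51)/(1305 - 5*6)) = 2932/(-3185 - (-222)/(1305 - 30)) = 2932/(-3185 - (-222)/1275) = 2932/(-3185 - 1*(-74/425)) = 2932/(-3185 + 74/425) = 2932/(-1353551/425) = 2932*(-425/1353551) = -1246100/1353551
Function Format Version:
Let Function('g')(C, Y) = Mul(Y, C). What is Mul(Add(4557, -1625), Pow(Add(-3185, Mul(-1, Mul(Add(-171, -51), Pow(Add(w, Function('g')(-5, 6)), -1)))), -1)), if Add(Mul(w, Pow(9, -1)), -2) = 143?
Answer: Rational(-1246100, 1353551) ≈ -0.92062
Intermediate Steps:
Function('g')(C, Y) = Mul(C, Y)
w = 1305 (w = Add(18, Mul(9, 143)) = Add(18, 1287) = 1305)
Mul(Add(4557, -1625), Pow(Add(-3185, Mul(-1, Mul(Add(-171, -51), Pow(Add(w, Function('g')(-5, 6)), -1)))), -1)) = Mul(Add(4557, -1625), Pow(Add(-3185, Mul(-1, Mul(Add(-171, -51), Pow(Add(1305, Mul(-5, 6)), -1)))), -1)) = Mul(2932, Pow(Add(-3185, Mul(-1, Mul(-222, Pow(Add(1305, -30), -1)))), -1)) = Mul(2932, Pow(Add(-3185, Mul(-1, Mul(-222, Pow(1275, -1)))), -1)) = Mul(2932, Pow(Add(-3185, Mul(-1, Mul(-222, Rational(1, 1275)))), -1)) = Mul(2932, Pow(Add(-3185, Mul(-1, Rational(-74, 425))), -1)) = Mul(2932, Pow(Add(-3185, Rational(74, 425)), -1)) = Mul(2932, Pow(Rational(-1353551, 425), -1)) = Mul(2932, Rational(-425, 1353551)) = Rational(-1246100, 1353551)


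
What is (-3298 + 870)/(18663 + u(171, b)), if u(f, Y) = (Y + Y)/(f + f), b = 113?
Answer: -207594/1595743 ≈ -0.13009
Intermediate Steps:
u(f, Y) = Y/f (u(f, Y) = (2*Y)/((2*f)) = (2*Y)*(1/(2*f)) = Y/f)
(-3298 + 870)/(18663 + u(171, b)) = (-3298 + 870)/(18663 + 113/171) = -2428/(18663 + 113*(1/171)) = -2428/(18663 + 113/171) = -2428/3191486/171 = -2428*171/3191486 = -207594/1595743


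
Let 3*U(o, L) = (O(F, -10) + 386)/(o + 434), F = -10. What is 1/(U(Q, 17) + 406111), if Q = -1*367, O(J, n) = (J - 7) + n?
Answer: 201/81628670 ≈ 2.4624e-6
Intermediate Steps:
O(J, n) = -7 + J + n (O(J, n) = (-7 + J) + n = -7 + J + n)
Q = -367
U(o, L) = 359/(3*(434 + o)) (U(o, L) = (((-7 - 10 - 10) + 386)/(o + 434))/3 = ((-27 + 386)/(434 + o))/3 = (359/(434 + o))/3 = 359/(3*(434 + o)))
1/(U(Q, 17) + 406111) = 1/(359/(3*(434 - 367)) + 406111) = 1/((359/3)/67 + 406111) = 1/((359/3)*(1/67) + 406111) = 1/(359/201 + 406111) = 1/(81628670/201) = 201/81628670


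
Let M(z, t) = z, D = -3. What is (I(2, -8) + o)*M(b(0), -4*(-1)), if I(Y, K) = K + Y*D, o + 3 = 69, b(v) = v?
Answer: 0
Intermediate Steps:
o = 66 (o = -3 + 69 = 66)
I(Y, K) = K - 3*Y (I(Y, K) = K + Y*(-3) = K - 3*Y)
(I(2, -8) + o)*M(b(0), -4*(-1)) = ((-8 - 3*2) + 66)*0 = ((-8 - 6) + 66)*0 = (-14 + 66)*0 = 52*0 = 0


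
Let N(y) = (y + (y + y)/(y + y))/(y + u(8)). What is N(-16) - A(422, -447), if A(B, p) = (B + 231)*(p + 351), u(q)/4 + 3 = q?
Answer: 250737/4 ≈ 62684.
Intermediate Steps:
u(q) = -12 + 4*q
A(B, p) = (231 + B)*(351 + p)
N(y) = (1 + y)/(20 + y) (N(y) = (y + (y + y)/(y + y))/(y + (-12 + 4*8)) = (y + (2*y)/((2*y)))/(y + (-12 + 32)) = (y + (2*y)*(1/(2*y)))/(y + 20) = (y + 1)/(20 + y) = (1 + y)/(20 + y))
N(-16) - A(422, -447) = (1 - 16)/(20 - 16) - (81081 + 231*(-447) + 351*422 + 422*(-447)) = -15/4 - (81081 - 103257 + 148122 - 188634) = (1/4)*(-15) - 1*(-62688) = -15/4 + 62688 = 250737/4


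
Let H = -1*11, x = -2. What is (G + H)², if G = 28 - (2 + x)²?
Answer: 289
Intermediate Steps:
H = -11
G = 28 (G = 28 - (2 - 2)² = 28 - 1*0² = 28 - 1*0 = 28 + 0 = 28)
(G + H)² = (28 - 11)² = 17² = 289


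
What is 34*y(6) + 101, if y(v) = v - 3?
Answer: 203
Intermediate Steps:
y(v) = -3 + v
34*y(6) + 101 = 34*(-3 + 6) + 101 = 34*3 + 101 = 102 + 101 = 203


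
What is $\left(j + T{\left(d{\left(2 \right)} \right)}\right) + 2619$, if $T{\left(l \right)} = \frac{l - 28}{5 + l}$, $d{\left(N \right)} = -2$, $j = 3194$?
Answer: $5803$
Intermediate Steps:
$T{\left(l \right)} = \frac{-28 + l}{5 + l}$
$\left(j + T{\left(d{\left(2 \right)} \right)}\right) + 2619 = \left(3194 + \frac{-28 - 2}{5 - 2}\right) + 2619 = \left(3194 + \frac{1}{3} \left(-30\right)\right) + 2619 = \left(3194 - 10\right) + 2619 = 3184 + 2619 = 5803$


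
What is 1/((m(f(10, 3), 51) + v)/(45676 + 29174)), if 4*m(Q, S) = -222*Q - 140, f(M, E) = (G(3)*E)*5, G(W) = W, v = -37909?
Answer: -49900/26961 ≈ -1.8508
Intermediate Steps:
f(M, E) = 15*E (f(M, E) = (3*E)*5 = 15*E)
m(Q, S) = -35 - 111*Q/2 (m(Q, S) = (-222*Q - 140)/4 = (-140 - 222*Q)/4 = -35 - 111*Q/2)
1/((m(f(10, 3), 51) + v)/(45676 + 29174)) = 1/(((-35 - 1665*3/2) - 37909)/(45676 + 29174)) = 1/(((-35 - 111/2*45) - 37909)/74850) = 1/(((-35 - 4995/2) - 37909)*(1/74850)) = 1/((-5065/2 - 37909)*(1/74850)) = 1/(-80883/2*1/74850) = 1/(-26961/49900) = -49900/26961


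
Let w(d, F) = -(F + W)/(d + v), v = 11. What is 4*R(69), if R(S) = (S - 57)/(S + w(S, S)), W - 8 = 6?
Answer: 3840/5437 ≈ 0.70627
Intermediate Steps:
W = 14 (W = 8 + 6 = 14)
w(d, F) = -(14 + F)/(11 + d) (w(d, F) = -(F + 14)/(d + 11) = -(14 + F)/(11 + d))
R(S) = (-57 + S)/(S + (-14 - S)/(11 + S)) (R(S) = (S - 57)/(S + (-14 - S)/(11 + S)) = (-57 + S)/(S + (-14 - S)/(11 + S)))
4*R(69) = 4*((-57 + 69)*(11 + 69)/(-14 - 1*69 + 69*(11 + 69))) = 4*(12*80/(-14 - 69 + 69*80)) = 4*(12*80/(-14 - 69 + 5520)) = 4*(12*80/5437) = 4*((1/5437)*12*80) = 4*(960/5437) = 3840/5437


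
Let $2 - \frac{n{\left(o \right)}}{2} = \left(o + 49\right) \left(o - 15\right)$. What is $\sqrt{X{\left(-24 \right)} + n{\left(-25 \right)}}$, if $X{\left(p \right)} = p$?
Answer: $10 \sqrt{19} \approx 43.589$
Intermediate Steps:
$n{\left(o \right)} = 4 - 2 \left(-15 + o\right) \left(49 + o\right)$ ($n{\left(o \right)} = 4 - 2 \left(o + 49\right) \left(o - 15\right) = 4 - 2 \left(49 + o\right) \left(-15 + o\right) = 4 - 2 \left(-15 + o\right) \left(49 + o\right)$)
$\sqrt{X{\left(-24 \right)} + n{\left(-25 \right)}} = \sqrt{-24 - \left(-3174 + 1250\right)} = \sqrt{-24 + \left(1474 + 1700 - 1250\right)} = \sqrt{-24 + 1924} = \sqrt{1900} = 10 \sqrt{19}$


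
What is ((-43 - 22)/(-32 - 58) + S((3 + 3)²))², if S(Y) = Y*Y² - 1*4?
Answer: 705178383001/324 ≈ 2.1765e+9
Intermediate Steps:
S(Y) = -4 + Y³ (S(Y) = Y³ - 4 = -4 + Y³)
((-43 - 22)/(-32 - 58) + S((3 + 3)²))² = ((-43 - 22)/(-32 - 58) + (-4 + ((3 + 3)²)³))² = (-65/(-90) + (-4 + (6²)³))² = (-65*(-1/90) + (-4 + 36³))² = (13/18 + (-4 + 46656))² = (13/18 + 46652)² = (839749/18)² = 705178383001/324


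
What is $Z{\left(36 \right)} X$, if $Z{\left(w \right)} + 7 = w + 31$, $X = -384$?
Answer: $-23040$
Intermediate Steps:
$Z{\left(w \right)} = 24 + w$ ($Z{\left(w \right)} = -7 + \left(w + 31\right) = -7 + \left(31 + w\right) = 24 + w$)
$Z{\left(36 \right)} X = \left(24 + 36\right) \left(-384\right) = 60 \left(-384\right) = -23040$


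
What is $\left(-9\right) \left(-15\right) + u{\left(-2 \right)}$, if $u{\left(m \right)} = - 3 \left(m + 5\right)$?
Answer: $126$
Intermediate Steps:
$u{\left(m \right)} = -15 - 3 m$ ($u{\left(m \right)} = - 3 \left(5 + m\right) = -15 - 3 m$)
$\left(-9\right) \left(-15\right) + u{\left(-2 \right)} = \left(-9\right) \left(-15\right) - 9 = 135 + \left(-15 + 6\right) = 135 - 9 = 126$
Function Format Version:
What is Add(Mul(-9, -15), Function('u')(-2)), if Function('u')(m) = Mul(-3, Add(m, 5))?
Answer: 126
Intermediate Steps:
Function('u')(m) = Add(-15, Mul(-3, m)) (Function('u')(m) = Mul(-3, Add(5, m)) = Add(-15, Mul(-3, m)))
Add(Mul(-9, -15), Function('u')(-2)) = Add(Mul(-9, -15), Add(-15, Mul(-3, -2))) = Add(135, Add(-15, 6)) = Add(135, -9) = 126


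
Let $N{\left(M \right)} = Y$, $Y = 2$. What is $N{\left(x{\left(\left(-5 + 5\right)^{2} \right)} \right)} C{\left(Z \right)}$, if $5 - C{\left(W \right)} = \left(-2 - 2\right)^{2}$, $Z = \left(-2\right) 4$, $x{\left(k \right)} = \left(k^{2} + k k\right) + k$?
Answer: $-22$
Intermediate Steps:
$x{\left(k \right)} = k + 2 k^{2}$ ($x{\left(k \right)} = \left(k^{2} + k^{2}\right) + k = 2 k^{2} + k = k + 2 k^{2}$)
$Z = -8$
$N{\left(M \right)} = 2$
$C{\left(W \right)} = -11$ ($C{\left(W \right)} = 5 - \left(-2 - 2\right)^{2} = 5 - \left(-4\right)^{2} = 5 - 16 = -11$)
$N{\left(x{\left(\left(-5 + 5\right)^{2} \right)} \right)} C{\left(Z \right)} = 2 \left(-11\right) = -22$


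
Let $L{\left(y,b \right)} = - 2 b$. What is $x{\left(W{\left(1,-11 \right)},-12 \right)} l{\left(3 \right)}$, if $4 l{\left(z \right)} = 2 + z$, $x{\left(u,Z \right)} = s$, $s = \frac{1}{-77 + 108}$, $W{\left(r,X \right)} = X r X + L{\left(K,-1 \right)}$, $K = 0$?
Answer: $\frac{5}{124} \approx 0.040323$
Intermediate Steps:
$W{\left(r,X \right)} = 2 + r X^{2}$ ($W{\left(r,X \right)} = X r X - -2 = r X^{2} + 2 = 2 + r X^{2}$)
$s = \frac{1}{31} \approx 0.032258$
$x{\left(u,Z \right)} = \frac{1}{31}$
$l{\left(z \right)} = \frac{1}{2} + \frac{z}{4}$ ($l{\left(z \right)} = \frac{2 + z}{4} = \frac{1}{2} + \frac{z}{4}$)
$x{\left(W{\left(1,-11 \right)},-12 \right)} l{\left(3 \right)} = \frac{\frac{1}{2} + \frac{1}{4} \cdot 3}{31} = \frac{\frac{1}{2} + \frac{3}{4}}{31} = \frac{1}{31} \cdot \frac{5}{4} = \frac{5}{124}$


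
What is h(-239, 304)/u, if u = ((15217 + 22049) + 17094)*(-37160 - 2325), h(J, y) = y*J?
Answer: 9082/268300575 ≈ 3.3850e-5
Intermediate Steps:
h(J, y) = J*y
u = -2146404600 (u = (37266 + 17094)*(-39485) = 54360*(-39485) = -2146404600)
h(-239, 304)/u = -239*304/(-2146404600) = -72656*(-1/2146404600) = 9082/268300575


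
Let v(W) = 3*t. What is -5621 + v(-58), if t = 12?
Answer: -5585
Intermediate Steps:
v(W) = 36 (v(W) = 3*12 = 36)
-5621 + v(-58) = -5621 + 36 = -5585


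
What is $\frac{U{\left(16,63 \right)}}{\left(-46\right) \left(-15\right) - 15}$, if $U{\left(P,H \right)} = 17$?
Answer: $\frac{17}{675} \approx 0.025185$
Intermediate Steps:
$\frac{U{\left(16,63 \right)}}{\left(-46\right) \left(-15\right) - 15} = \frac{17}{\left(-46\right) \left(-15\right) - 15} = \frac{17}{690 - 15} = \frac{17}{675}$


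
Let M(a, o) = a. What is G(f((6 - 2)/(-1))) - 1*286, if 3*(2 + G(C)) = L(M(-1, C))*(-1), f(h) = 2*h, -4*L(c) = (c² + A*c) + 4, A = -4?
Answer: -1149/4 ≈ -287.25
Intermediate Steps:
L(c) = -1 + c - c²/4 (L(c) = -((c² - 4*c) + 4)/4 = -(4 + c² - 4*c)/4 = -1 + c - c²/4)
G(C) = -5/4 (G(C) = -2 + ((-1 - 1 - ¼*(-1)²)*(-1))/3 = -2 + ((-1 - 1 - ¼*1)*(-1))/3 = -2 + ((-1 - 1 - ¼)*(-1))/3 = -2 + (-9/4*(-1))/3 = -2 + (⅓)*(9/4) = -2 + ¾ = -5/4)
G(f((6 - 2)/(-1))) - 1*286 = -5/4 - 1*286 = -5/4 - 286 = -1149/4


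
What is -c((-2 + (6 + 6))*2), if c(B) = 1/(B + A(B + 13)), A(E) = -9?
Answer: -1/11 ≈ -0.090909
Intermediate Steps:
c(B) = 1/(-9 + B) (c(B) = 1/(B - 9) = 1/(-9 + B))
-c((-2 + (6 + 6))*2) = -1/(-9 + (-2 + (6 + 6))*2) = -1/(-9 + (-2 + 12)*2) = -1/(-9 + 10*2) = -1/(-9 + 20) = -1/11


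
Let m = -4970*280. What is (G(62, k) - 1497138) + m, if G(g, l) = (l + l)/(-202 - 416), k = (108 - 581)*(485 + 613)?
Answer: -297366896/103 ≈ -2.8871e+6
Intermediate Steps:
k = -519354 (k = -473*1098 = -519354)
m = -1391600
G(g, l) = -l/309 (G(g, l) = (2*l)/(-618) = (2*l)*(-1/618) = -l/309)
(G(62, k) - 1497138) + m = (-1/309*(-519354) - 1497138) - 1391600 = (173118/103 - 1497138) - 1391600 = -154032096/103 - 1391600 = -297366896/103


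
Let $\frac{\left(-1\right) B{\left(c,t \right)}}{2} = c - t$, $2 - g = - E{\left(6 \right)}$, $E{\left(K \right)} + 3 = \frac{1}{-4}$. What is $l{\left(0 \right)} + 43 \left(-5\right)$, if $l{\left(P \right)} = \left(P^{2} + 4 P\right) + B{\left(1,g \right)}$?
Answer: $- \frac{439}{2} \approx -219.5$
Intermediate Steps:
$E{\left(K \right)} = - \frac{13}{4}$ ($E{\left(K \right)} = -3 + \frac{1}{-4} = -3 - \frac{1}{4} = - \frac{13}{4}$)
$g = - \frac{5}{4}$ ($g = 2 - \left(-1\right) \left(- \frac{13}{4}\right) = 2 - \frac{13}{4} = - \frac{5}{4} \approx -1.25$)
$B{\left(c,t \right)} = - 2 c + 2 t$ ($B{\left(c,t \right)} = - 2 \left(c - t\right) = - 2 c + 2 t$)
$l{\left(P \right)} = - \frac{9}{2} + P^{2} + 4 P$ ($l{\left(P \right)} = \left(P^{2} + 4 P\right) + \left(\left(-2\right) 1 + 2 \left(- \frac{5}{4}\right)\right) = \left(P^{2} + 4 P\right) - \frac{9}{2} = - \frac{9}{2} + P^{2} + 4 P$)
$l{\left(0 \right)} + 43 \left(-5\right) = \left(- \frac{9}{2} + 0^{2} + 4 \cdot 0\right) + 43 \left(-5\right) = \left(- \frac{9}{2} + 0 + 0\right) - 215 = - \frac{9}{2} - 215 = - \frac{439}{2}$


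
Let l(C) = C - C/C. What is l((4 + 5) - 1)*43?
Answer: 301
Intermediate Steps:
l(C) = -1 + C (l(C) = C - 1*1 = C - 1 = -1 + C)
l((4 + 5) - 1)*43 = (-1 + ((4 + 5) - 1))*43 = (-1 + (9 - 1))*43 = (-1 + 8)*43 = 7*43 = 301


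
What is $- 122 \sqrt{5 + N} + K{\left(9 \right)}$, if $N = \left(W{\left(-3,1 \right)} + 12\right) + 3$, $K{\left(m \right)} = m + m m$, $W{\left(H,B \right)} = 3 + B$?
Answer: $90 - 244 \sqrt{6} \approx -507.68$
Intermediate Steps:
$K{\left(m \right)} = m + m^{2}$
$N = 19$ ($N = \left(\left(3 + 1\right) + 12\right) + 3 = \left(4 + 12\right) + 3 = 16 + 3 = 19$)
$- 122 \sqrt{5 + N} + K{\left(9 \right)} = - 122 \sqrt{5 + 19} + 9 \left(1 + 9\right) = - 122 \sqrt{24} + 9 \cdot 10 = - 122 \cdot 2 \sqrt{6} + 90 = - 244 \sqrt{6} + 90 = 90 - 244 \sqrt{6}$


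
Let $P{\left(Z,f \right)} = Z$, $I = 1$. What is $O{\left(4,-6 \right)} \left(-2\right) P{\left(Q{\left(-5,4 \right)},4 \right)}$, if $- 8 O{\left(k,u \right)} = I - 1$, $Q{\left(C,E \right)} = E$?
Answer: $0$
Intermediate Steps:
$O{\left(k,u \right)} = 0$ ($O{\left(k,u \right)} = - \frac{1 - 1}{8} = \left(- \frac{1}{8}\right) 0 = 0$)
$O{\left(4,-6 \right)} \left(-2\right) P{\left(Q{\left(-5,4 \right)},4 \right)} = 0 \left(-2\right) 4 = 0 \cdot 4 = 0$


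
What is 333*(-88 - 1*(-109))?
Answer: 6993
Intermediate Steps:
333*(-88 - 1*(-109)) = 333*(-88 + 109) = 333*21 = 6993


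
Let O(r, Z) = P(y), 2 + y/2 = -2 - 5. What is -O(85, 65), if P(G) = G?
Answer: 18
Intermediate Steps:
y = -18 (y = -4 + 2*(-2 - 5) = -4 + 2*(-7) = -4 - 14 = -18)
O(r, Z) = -18
-O(85, 65) = -1*(-18) = 18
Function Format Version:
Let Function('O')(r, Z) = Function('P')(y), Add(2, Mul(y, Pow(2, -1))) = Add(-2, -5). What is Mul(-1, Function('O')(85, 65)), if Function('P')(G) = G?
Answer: 18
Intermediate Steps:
y = -18 (y = Add(-4, Mul(2, Add(-2, -5))) = Add(-4, Mul(2, -7)) = Add(-4, -14) = -18)
Function('O')(r, Z) = -18
Mul(-1, Function('O')(85, 65)) = Mul(-1, -18) = 18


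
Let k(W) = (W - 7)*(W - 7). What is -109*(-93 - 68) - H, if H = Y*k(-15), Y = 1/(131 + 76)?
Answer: 3632159/207 ≈ 17547.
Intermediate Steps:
Y = 1/207 ≈ 0.0048309
k(W) = (-7 + W)² (k(W) = (-7 + W)*(-7 + W) = (-7 + W)²)
H = 484/207 (H = (-7 - 15)²/207 = (1/207)*(-22)² = (1/207)*484 = 484/207 ≈ 2.3382)
-109*(-93 - 68) - H = -109*(-93 - 68) - 1*484/207 = -109*(-161) - 484/207 = 17549 - 484/207 = 3632159/207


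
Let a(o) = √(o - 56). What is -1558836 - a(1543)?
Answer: -1558836 - √1487 ≈ -1.5589e+6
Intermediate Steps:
a(o) = √(-56 + o)
-1558836 - a(1543) = -1558836 - √(-56 + 1543) = -1558836 - √1487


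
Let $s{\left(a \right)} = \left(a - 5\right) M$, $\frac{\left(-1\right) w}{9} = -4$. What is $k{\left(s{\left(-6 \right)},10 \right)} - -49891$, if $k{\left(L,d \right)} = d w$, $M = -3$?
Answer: $50251$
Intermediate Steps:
$w = 36$ ($w = \left(-9\right) \left(-4\right) = 36$)
$s{\left(a \right)} = 15 - 3 a$ ($s{\left(a \right)} = \left(a - 5\right) \left(-3\right) = \left(-5 + a\right) \left(-3\right) = 15 - 3 a$)
$k{\left(L,d \right)} = 36 d$ ($k{\left(L,d \right)} = d 36 = 36 d$)
$k{\left(s{\left(-6 \right)},10 \right)} - -49891 = 36 \cdot 10 - -49891 = 360 + 49891 = 50251$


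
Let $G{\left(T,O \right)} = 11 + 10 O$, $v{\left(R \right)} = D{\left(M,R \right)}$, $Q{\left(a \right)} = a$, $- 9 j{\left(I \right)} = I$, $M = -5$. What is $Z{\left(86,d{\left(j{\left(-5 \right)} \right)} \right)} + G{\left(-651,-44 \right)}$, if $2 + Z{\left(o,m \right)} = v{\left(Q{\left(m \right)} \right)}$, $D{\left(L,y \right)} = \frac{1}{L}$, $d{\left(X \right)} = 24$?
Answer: $- \frac{2156}{5} \approx -431.2$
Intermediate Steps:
$j{\left(I \right)} = - \frac{I}{9}$
$v{\left(R \right)} = - \frac{1}{5}$ ($v{\left(R \right)} = \frac{1}{-5} = - \frac{1}{5}$)
$Z{\left(o,m \right)} = - \frac{11}{5}$ ($Z{\left(o,m \right)} = -2 - \frac{1}{5} = - \frac{11}{5}$)
$Z{\left(86,d{\left(j{\left(-5 \right)} \right)} \right)} + G{\left(-651,-44 \right)} = - \frac{11}{5} + \left(11 + 10 \left(-44\right)\right) = - \frac{11}{5} + \left(11 - 440\right) = - \frac{11}{5} - 429 = - \frac{2156}{5}$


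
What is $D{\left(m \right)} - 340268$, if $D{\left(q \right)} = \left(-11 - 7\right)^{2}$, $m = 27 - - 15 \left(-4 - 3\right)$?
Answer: $-339944$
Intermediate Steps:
$m = -78$ ($m = 27 - \left(-15\right) \left(-7\right) = 27 - 105 = -78$)
$D{\left(q \right)} = 324$ ($D{\left(q \right)} = \left(-18\right)^{2} = 324$)
$D{\left(m \right)} - 340268 = 324 - 340268 = -339944$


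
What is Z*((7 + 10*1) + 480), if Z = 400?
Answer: 198800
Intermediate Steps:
Z*((7 + 10*1) + 480) = 400*((7 + 10*1) + 480) = 400*((7 + 10) + 480) = 400*(17 + 480) = 400*497 = 198800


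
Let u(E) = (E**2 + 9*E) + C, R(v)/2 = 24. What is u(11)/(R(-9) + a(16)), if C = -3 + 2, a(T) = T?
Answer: 219/64 ≈ 3.4219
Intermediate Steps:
R(v) = 48 (R(v) = 2*24 = 48)
C = -1
u(E) = -1 + E**2 + 9*E (u(E) = (E**2 + 9*E) - 1 = -1 + E**2 + 9*E)
u(11)/(R(-9) + a(16)) = (-1 + 11**2 + 9*11)/(48 + 16) = (-1 + 121 + 99)/64 = 219*(1/64) = 219/64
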